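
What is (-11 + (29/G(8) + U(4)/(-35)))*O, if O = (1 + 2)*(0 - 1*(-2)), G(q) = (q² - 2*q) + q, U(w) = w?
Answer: -8901/140 ≈ -63.579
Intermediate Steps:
G(q) = q² - q
O = 6 (O = 3*(0 + 2) = 3*2 = 6)
(-11 + (29/G(8) + U(4)/(-35)))*O = (-11 + (29/((8*(-1 + 8))) + 4/(-35)))*6 = (-11 + (29/((8*7)) + 4*(-1/35)))*6 = (-11 + (29/56 - 4/35))*6 = (-11 + 113/280)*6 = -2967/280*6 = -8901/140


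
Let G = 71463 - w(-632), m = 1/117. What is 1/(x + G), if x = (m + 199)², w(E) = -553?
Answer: 13689/1527971680 ≈ 8.9589e-6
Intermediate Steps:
m = 1/117 ≈ 0.0085470
G = 72016 (G = 71463 - 1*(-553) = 71463 + 553 = 72016)
x = 542144656/13689 (x = (1/117 + 199)² = (23284/117)² = 542144656/13689 ≈ 39604.)
1/(x + G) = 1/(542144656/13689 + 72016) = 1/(1527971680/13689) = 13689/1527971680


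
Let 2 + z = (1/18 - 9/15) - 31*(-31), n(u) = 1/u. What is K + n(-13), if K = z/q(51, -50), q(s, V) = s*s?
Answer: 887303/3043170 ≈ 0.29157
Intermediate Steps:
q(s, V) = s²
z = 86261/90 (z = -2 + ((1/18 - 9/15) - 31*(-31)) = -2 + ((1*(1/18) - 9*1/15) + 961) = -2 + ((1/18 - ⅗) + 961) = -2 + (-49/90 + 961) = -2 + 86441/90 = 86261/90 ≈ 958.46)
K = 86261/234090 (K = 86261/(90*(51²)) = (86261/90)/2601 = (86261/90)*(1/2601) = 86261/234090 ≈ 0.36849)
K + n(-13) = 86261/234090 + 1/(-13) = 86261/234090 - 1/13 = 887303/3043170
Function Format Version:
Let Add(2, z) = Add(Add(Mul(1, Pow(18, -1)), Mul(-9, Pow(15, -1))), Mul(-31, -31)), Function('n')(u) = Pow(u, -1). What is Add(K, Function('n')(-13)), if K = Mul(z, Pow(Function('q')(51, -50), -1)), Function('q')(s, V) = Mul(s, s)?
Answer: Rational(887303, 3043170) ≈ 0.29157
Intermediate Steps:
Function('q')(s, V) = Pow(s, 2)
z = Rational(86261, 90) (z = Add(-2, Add(Add(Mul(1, Pow(18, -1)), Mul(-9, Pow(15, -1))), Mul(-31, -31))) = Add(-2, Add(Add(Mul(1, Rational(1, 18)), Mul(-9, Rational(1, 15))), 961)) = Add(-2, Add(Add(Rational(1, 18), Rational(-3, 5)), 961)) = Add(-2, Add(Rational(-49, 90), 961)) = Add(-2, Rational(86441, 90)) = Rational(86261, 90) ≈ 958.46)
K = Rational(86261, 234090) (K = Mul(Rational(86261, 90), Pow(Pow(51, 2), -1)) = Mul(Rational(86261, 90), Pow(2601, -1)) = Mul(Rational(86261, 90), Rational(1, 2601)) = Rational(86261, 234090) ≈ 0.36849)
Add(K, Function('n')(-13)) = Add(Rational(86261, 234090), Pow(-13, -1)) = Add(Rational(86261, 234090), Rational(-1, 13)) = Rational(887303, 3043170)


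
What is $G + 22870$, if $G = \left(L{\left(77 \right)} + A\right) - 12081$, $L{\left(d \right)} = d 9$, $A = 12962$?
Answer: $24444$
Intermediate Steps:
$L{\left(d \right)} = 9 d$
$G = 1574$ ($G = \left(9 \cdot 77 + 12962\right) - 12081 = \left(693 + 12962\right) - 12081 = 13655 - 12081 = 1574$)
$G + 22870 = 1574 + 22870 = 24444$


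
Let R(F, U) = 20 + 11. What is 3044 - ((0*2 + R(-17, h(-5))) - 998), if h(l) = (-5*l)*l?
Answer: 4011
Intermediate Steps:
h(l) = -5*l²
R(F, U) = 31
3044 - ((0*2 + R(-17, h(-5))) - 998) = 3044 - ((0*2 + 31) - 998) = 3044 - ((0 + 31) - 998) = 3044 - (31 - 998) = 3044 - 1*(-967) = 3044 + 967 = 4011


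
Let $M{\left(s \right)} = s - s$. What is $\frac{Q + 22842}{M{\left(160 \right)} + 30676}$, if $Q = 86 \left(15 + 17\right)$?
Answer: $\frac{12797}{15338} \approx 0.83433$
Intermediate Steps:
$M{\left(s \right)} = 0$
$Q = 2752$ ($Q = 86 \cdot 32 = 2752$)
$\frac{Q + 22842}{M{\left(160 \right)} + 30676} = \frac{2752 + 22842}{0 + 30676} = \frac{25594}{30676} = 25594 \cdot \frac{1}{30676} = \frac{12797}{15338}$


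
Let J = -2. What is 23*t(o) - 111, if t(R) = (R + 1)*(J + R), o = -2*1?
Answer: -19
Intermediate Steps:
o = -2
t(R) = (1 + R)*(-2 + R) (t(R) = (R + 1)*(-2 + R) = (1 + R)*(-2 + R))
23*t(o) - 111 = 23*(-2 + (-2)**2 - 1*(-2)) - 111 = 23*(-2 + 4 + 2) - 111 = 23*4 - 111 = 92 - 111 = -19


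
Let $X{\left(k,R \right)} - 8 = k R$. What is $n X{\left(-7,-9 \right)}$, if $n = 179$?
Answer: $12709$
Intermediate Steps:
$X{\left(k,R \right)} = 8 + R k$ ($X{\left(k,R \right)} = 8 + k R = 8 + R k$)
$n X{\left(-7,-9 \right)} = 179 \left(8 - -63\right) = 179 \left(8 + 63\right) = 179 \cdot 71 = 12709$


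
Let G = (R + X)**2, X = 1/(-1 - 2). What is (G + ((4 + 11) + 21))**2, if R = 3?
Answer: 150544/81 ≈ 1858.6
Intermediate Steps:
X = -1/3 (X = 1/(-3) = -1/3 ≈ -0.33333)
G = 64/9 (G = (3 - 1/3)**2 = (8/3)**2 = 64/9 ≈ 7.1111)
(G + ((4 + 11) + 21))**2 = (64/9 + ((4 + 11) + 21))**2 = (64/9 + (15 + 21))**2 = (64/9 + 36)**2 = (388/9)**2 = 150544/81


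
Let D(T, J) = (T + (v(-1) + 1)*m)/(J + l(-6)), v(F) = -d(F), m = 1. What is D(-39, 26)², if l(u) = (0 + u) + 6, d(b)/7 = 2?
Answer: 4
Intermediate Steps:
d(b) = 14 (d(b) = 7*2 = 14)
l(u) = 6 + u (l(u) = u + 6 = 6 + u)
v(F) = -14 (v(F) = -1*14 = -14)
D(T, J) = (-13 + T)/J (D(T, J) = (T + (-14 + 1)*1)/(J + (6 - 6)) = (T - 13*1)/(J + 0) = (T - 13)/J = (-13 + T)/J)
D(-39, 26)² = ((-13 - 39)/26)² = ((1/26)*(-52))² = (-2)² = 4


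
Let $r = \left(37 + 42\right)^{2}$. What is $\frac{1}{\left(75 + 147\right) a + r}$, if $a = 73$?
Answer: $\frac{1}{22447} \approx 4.4549 \cdot 10^{-5}$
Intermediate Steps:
$r = 6241$ ($r = 79^{2} = 6241$)
$\frac{1}{\left(75 + 147\right) a + r} = \frac{1}{\left(75 + 147\right) 73 + 6241} = \frac{1}{222 \cdot 73 + 6241} = \frac{1}{16206 + 6241} = \frac{1}{22447}$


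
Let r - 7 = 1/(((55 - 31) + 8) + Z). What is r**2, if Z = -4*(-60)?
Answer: 3629025/73984 ≈ 49.052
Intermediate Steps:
Z = 240
r = 1905/272 (r = 7 + 1/(((55 - 31) + 8) + 240) = 7 + 1/((24 + 8) + 240) = 7 + 1/(32 + 240) = 7 + 1/272 = 1905/272 ≈ 7.0037)
r**2 = (1905/272)**2 = 3629025/73984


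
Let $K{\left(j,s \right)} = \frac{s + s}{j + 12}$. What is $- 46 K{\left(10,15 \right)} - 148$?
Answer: $- \frac{2318}{11} \approx -210.73$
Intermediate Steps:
$K{\left(j,s \right)} = \frac{2 s}{12 + j}$
$- 46 K{\left(10,15 \right)} - 148 = - 46 \cdot 2 \cdot 15 \frac{1}{12 + 10} - 148 = - 46 \cdot 2 \cdot 15 \cdot \frac{1}{22} - 148 = \left(-46\right) \frac{15}{11} - 148 = - \frac{690}{11} - 148 = - \frac{2318}{11}$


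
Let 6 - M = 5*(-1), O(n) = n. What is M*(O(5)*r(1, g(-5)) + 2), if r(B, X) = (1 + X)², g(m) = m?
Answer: 902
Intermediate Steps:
M = 11 (M = 6 - 5*(-1) = 6 - 1*(-5) = 6 + 5 = 11)
M*(O(5)*r(1, g(-5)) + 2) = 11*(5*(1 - 5)² + 2) = 11*(5*(-4)² + 2) = 11*(5*16 + 2) = 11*(80 + 2) = 11*82 = 902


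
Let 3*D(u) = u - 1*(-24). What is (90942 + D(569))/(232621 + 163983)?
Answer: 273419/1189812 ≈ 0.22980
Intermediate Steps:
D(u) = 8 + u/3 (D(u) = (u - 1*(-24))/3 = (u + 24)/3 = (24 + u)/3 = 8 + u/3)
(90942 + D(569))/(232621 + 163983) = (90942 + (8 + (1/3)*569))/(232621 + 163983) = (90942 + (8 + 569/3))/396604 = (90942 + 593/3)*(1/396604) = (273419/3)*(1/396604) = 273419/1189812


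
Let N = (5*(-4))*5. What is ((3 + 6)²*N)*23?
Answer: -186300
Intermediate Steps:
N = -100 (N = -20*5 = -100)
((3 + 6)²*N)*23 = ((3 + 6)²*(-100))*23 = (9²*(-100))*23 = (81*(-100))*23 = -8100*23 = -186300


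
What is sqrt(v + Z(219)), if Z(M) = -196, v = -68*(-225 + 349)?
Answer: 2*I*sqrt(2157) ≈ 92.887*I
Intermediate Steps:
v = -8432 (v = -68*124 = -8432)
sqrt(v + Z(219)) = sqrt(-8432 - 196) = sqrt(-8628) = 2*I*sqrt(2157)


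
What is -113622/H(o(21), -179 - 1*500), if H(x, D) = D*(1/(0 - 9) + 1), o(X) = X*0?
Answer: 511299/2716 ≈ 188.25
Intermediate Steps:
o(X) = 0
H(x, D) = 8*D/9 (H(x, D) = D*(1/(-9) + 1) = D*(-1/9 + 1) = D*(8/9) = 8*D/9)
-113622/H(o(21), -179 - 1*500) = -113622*9/(8*(-179 - 1*500)) = -113622*9/(8*(-179 - 500)) = -113622/((8/9)*(-679)) = -113622/(-5432/9) = -113622*(-9/5432) = 511299/2716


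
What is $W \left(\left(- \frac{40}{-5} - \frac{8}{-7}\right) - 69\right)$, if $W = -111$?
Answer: $\frac{46509}{7} \approx 6644.1$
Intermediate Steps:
$W \left(\left(- \frac{40}{-5} - \frac{8}{-7}\right) - 69\right) = - 111 \left(\left(- \frac{40}{-5} - \frac{8}{-7}\right) - 69\right) = - 111 \left(\left(\left(-40\right) \left(- \frac{1}{5}\right) - - \frac{8}{7}\right) - 69\right) = - 111 \left(\left(8 + \frac{8}{7}\right) - 69\right) = - 111 \left(\frac{64}{7} - 69\right) = \left(-111\right) \left(- \frac{419}{7}\right) = \frac{46509}{7}$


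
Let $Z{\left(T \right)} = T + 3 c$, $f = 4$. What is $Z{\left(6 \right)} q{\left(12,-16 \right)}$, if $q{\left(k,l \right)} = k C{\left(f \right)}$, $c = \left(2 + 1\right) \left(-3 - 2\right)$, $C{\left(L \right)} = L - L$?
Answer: $0$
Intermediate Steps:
$C{\left(L \right)} = 0$
$c = -15$ ($c = 3 \left(-5\right) = -15$)
$q{\left(k,l \right)} = 0$ ($q{\left(k,l \right)} = k 0 = 0$)
$Z{\left(T \right)} = -45 + T$ ($Z{\left(T \right)} = T + 3 \left(-15\right) = T - 45 = -45 + T$)
$Z{\left(6 \right)} q{\left(12,-16 \right)} = \left(-45 + 6\right) 0 = \left(-39\right) 0 = 0$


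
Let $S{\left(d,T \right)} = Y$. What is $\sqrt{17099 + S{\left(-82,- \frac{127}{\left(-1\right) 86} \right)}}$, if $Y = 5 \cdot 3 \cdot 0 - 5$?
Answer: $\sqrt{17094} \approx 130.74$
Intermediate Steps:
$Y = -5$ ($Y = 5 \cdot 0 - 5 = 0 - 5 = -5$)
$S{\left(d,T \right)} = -5$
$\sqrt{17099 + S{\left(-82,- \frac{127}{\left(-1\right) 86} \right)}} = \sqrt{17099 - 5} = \sqrt{17094}$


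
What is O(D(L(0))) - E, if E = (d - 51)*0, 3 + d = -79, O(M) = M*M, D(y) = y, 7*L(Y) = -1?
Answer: 1/49 ≈ 0.020408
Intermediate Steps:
L(Y) = -⅐ (L(Y) = (⅐)*(-1) = -⅐)
O(M) = M²
d = -82 (d = -3 - 79 = -82)
E = 0 (E = (-82 - 51)*0 = -133*0 = 0)
O(D(L(0))) - E = (-⅐)² - 1*0 = 1/49 + 0 = 1/49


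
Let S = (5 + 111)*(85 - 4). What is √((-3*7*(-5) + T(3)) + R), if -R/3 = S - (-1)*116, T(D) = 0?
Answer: 27*I*√39 ≈ 168.61*I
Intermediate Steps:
S = 9396 (S = 116*81 = 9396)
R = -28536 (R = -3*(9396 - (-1)*116) = -3*(9396 - 1*(-116)) = -3*(9396 + 116) = -3*9512 = -28536)
√((-3*7*(-5) + T(3)) + R) = √((-3*7*(-5) + 0) - 28536) = √((-21*(-5) + 0) - 28536) = √((105 + 0) - 28536) = √(105 - 28536) = √(-28431) = 27*I*√39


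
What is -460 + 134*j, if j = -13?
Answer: -2202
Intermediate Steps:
-460 + 134*j = -460 + 134*(-13) = -460 - 1742 = -2202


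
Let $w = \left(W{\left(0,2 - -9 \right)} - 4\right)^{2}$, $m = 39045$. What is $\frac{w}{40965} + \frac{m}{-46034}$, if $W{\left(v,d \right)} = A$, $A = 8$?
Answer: $- \frac{1598741881}{1885782810} \approx -0.84779$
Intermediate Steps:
$W{\left(v,d \right)} = 8$
$w = 16$ ($w = \left(8 - 4\right)^{2} = 4^{2} = 16$)
$\frac{w}{40965} + \frac{m}{-46034} = \frac{16}{40965} + \frac{39045}{-46034} = 16 \cdot \frac{1}{40965} + 39045 \left(- \frac{1}{46034}\right) = \frac{16}{40965} - \frac{39045}{46034} = - \frac{1598741881}{1885782810}$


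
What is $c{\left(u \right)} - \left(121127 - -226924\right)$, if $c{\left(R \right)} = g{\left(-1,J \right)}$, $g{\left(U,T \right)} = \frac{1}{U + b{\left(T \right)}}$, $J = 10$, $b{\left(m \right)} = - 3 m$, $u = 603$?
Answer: $- \frac{10789582}{31} \approx -3.4805 \cdot 10^{5}$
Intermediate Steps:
$g{\left(U,T \right)} = \frac{1}{U - 3 T}$
$c{\left(R \right)} = - \frac{1}{31}$ ($c{\left(R \right)} = - \frac{1}{\left(-1\right) \left(-1\right) + 3 \cdot 10} = - \frac{1}{1 + 30} = - \frac{1}{31}$)
$c{\left(u \right)} - \left(121127 - -226924\right) = - \frac{1}{31} - \left(121127 - -226924\right) = - \frac{1}{31} - \left(121127 + 226924\right) = - \frac{1}{31} - 348051 = - \frac{10789582}{31}$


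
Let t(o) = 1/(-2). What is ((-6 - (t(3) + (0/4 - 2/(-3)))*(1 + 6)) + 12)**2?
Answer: 841/36 ≈ 23.361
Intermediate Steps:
t(o) = -1/2
((-6 - (t(3) + (0/4 - 2/(-3)))*(1 + 6)) + 12)**2 = ((-6 - (-1/2 + (0/4 - 2/(-3)))*(1 + 6)) + 12)**2 = ((-6 - (-1/2 + (0*(1/4) - 2*(-1/3)))*7) + 12)**2 = ((-6 - (-1/2 + (0 + 2/3))*7) + 12)**2 = ((-6 - (-1/2 + 2/3)*7) + 12)**2 = ((-6 - 7/6) + 12)**2 = (-43/6 + 12)**2 = (29/6)**2 = 841/36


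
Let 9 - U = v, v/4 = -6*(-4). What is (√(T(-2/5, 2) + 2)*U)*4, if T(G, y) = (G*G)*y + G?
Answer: -1392*√3/5 ≈ -482.20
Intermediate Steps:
T(G, y) = G + y*G² (T(G, y) = G²*y + G = y*G² + G = G + y*G²)
v = 96 (v = 4*(-6*(-4)) = 4*24 = 96)
U = -87 (U = 9 - 1*96 = 9 - 96 = -87)
(√(T(-2/5, 2) + 2)*U)*4 = (√((-2/5)*(1 - 2/5*2) + 2)*(-87))*4 = (√((-2*⅕)*(1 - 2*⅕*2) + 2)*(-87))*4 = (√(-2*(1 - ⅖*2)/5 + 2)*(-87))*4 = (√(-2*(1 - ⅘)/5 + 2)*(-87))*4 = (√(-⅖*⅕ + 2)*(-87))*4 = (√(-2/25 + 2)*(-87))*4 = (√(48/25)*(-87))*4 = ((4*√3/5)*(-87))*4 = -348*√3/5*4 = -1392*√3/5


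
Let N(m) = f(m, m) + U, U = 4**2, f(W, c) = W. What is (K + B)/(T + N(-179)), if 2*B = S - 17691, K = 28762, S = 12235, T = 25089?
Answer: 13017/12463 ≈ 1.0445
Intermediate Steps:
U = 16
B = -2728 (B = (12235 - 17691)/2 = (1/2)*(-5456) = -2728)
N(m) = 16 + m (N(m) = m + 16 = 16 + m)
(K + B)/(T + N(-179)) = (28762 - 2728)/(25089 + (16 - 179)) = 26034/(25089 - 163) = 26034/24926 = 26034*(1/24926) = 13017/12463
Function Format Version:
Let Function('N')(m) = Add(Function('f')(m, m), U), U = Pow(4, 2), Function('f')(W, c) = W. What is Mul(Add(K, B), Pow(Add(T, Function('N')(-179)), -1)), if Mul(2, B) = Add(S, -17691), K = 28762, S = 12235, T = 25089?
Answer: Rational(13017, 12463) ≈ 1.0445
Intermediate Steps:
U = 16
B = -2728 (B = Mul(Rational(1, 2), Add(12235, -17691)) = Mul(Rational(1, 2), -5456) = -2728)
Function('N')(m) = Add(16, m) (Function('N')(m) = Add(m, 16) = Add(16, m))
Mul(Add(K, B), Pow(Add(T, Function('N')(-179)), -1)) = Mul(Add(28762, -2728), Pow(Add(25089, Add(16, -179)), -1)) = Mul(26034, Pow(Add(25089, -163), -1)) = Mul(26034, Pow(24926, -1)) = Mul(26034, Rational(1, 24926)) = Rational(13017, 12463)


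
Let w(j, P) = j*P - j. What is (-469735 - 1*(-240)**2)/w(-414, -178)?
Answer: -527335/74106 ≈ -7.1160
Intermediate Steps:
w(j, P) = -j + P*j (w(j, P) = P*j - j = -j + P*j)
(-469735 - 1*(-240)**2)/w(-414, -178) = (-469735 - 1*(-240)**2)/((-414*(-1 - 178))) = (-469735 - 1*57600)/((-414*(-179))) = (-469735 - 57600)/74106 = -527335*1/74106 = -527335/74106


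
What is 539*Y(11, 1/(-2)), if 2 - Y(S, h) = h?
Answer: 2695/2 ≈ 1347.5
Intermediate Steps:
Y(S, h) = 2 - h
539*Y(11, 1/(-2)) = 539*(2 - 1/(-2)) = 539*(2 - 1*(-1/2)) = 539*(2 + 1/2) = 539*(5/2) = 2695/2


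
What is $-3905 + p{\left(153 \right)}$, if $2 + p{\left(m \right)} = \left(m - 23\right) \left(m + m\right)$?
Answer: $35873$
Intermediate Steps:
$p{\left(m \right)} = -2 + 2 m \left(-23 + m\right)$ ($p{\left(m \right)} = -2 + \left(m - 23\right) \left(m + m\right) = -2 + \left(-23 + m\right) 2 m = -2 + 2 m \left(-23 + m\right)$)
$-3905 + p{\left(153 \right)} = -3905 - \left(7040 - 46818\right) = -3905 - -39778 = -3905 + 39778 = 35873$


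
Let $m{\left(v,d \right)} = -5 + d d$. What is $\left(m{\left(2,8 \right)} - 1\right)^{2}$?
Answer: $3364$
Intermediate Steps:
$m{\left(v,d \right)} = -5 + d^{2}$
$\left(m{\left(2,8 \right)} - 1\right)^{2} = \left(\left(-5 + 8^{2}\right) - 1\right)^{2} = \left(\left(-5 + 64\right) - 1\right)^{2} = \left(59 - 1\right)^{2} = 58^{2} = 3364$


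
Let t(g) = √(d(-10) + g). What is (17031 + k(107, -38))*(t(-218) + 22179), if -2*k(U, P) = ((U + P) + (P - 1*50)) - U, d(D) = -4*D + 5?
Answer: 379127826 + 17094*I*√173 ≈ 3.7913e+8 + 2.2484e+5*I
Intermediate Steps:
d(D) = 5 - 4*D
k(U, P) = 25 - P (k(U, P) = -(((U + P) + (P - 1*50)) - U)/2 = -(((P + U) + (P - 50)) - U)/2 = -(((P + U) + (-50 + P)) - U)/2 = -((-50 + U + 2*P) - U)/2 = -(-50 + 2*P)/2 = 25 - P)
t(g) = √(45 + g) (t(g) = √((5 - 4*(-10)) + g) = √((5 + 40) + g) = √(45 + g))
(17031 + k(107, -38))*(t(-218) + 22179) = (17031 + (25 - 1*(-38)))*(√(45 - 218) + 22179) = (17031 + (25 + 38))*(√(-173) + 22179) = (17031 + 63)*(I*√173 + 22179) = 17094*(22179 + I*√173) = 379127826 + 17094*I*√173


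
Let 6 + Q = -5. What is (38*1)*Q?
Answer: -418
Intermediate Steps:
Q = -11 (Q = -6 - 5 = -11)
(38*1)*Q = (38*1)*(-11) = 38*(-11) = -418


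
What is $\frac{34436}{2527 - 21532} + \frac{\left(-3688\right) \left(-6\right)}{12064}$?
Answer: $\frac{319171}{14329770} \approx 0.022273$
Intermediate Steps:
$\frac{34436}{2527 - 21532} + \frac{\left(-3688\right) \left(-6\right)}{12064} = \frac{34436}{2527 - 21532} + 22128 \cdot \frac{1}{12064} = \frac{34436}{-19005} + \frac{1383}{754} = 34436 \left(- \frac{1}{19005}\right) + \frac{1383}{754} = - \frac{34436}{19005} + \frac{1383}{754} = \frac{319171}{14329770}$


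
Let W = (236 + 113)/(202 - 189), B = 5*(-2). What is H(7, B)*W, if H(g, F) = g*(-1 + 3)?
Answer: 4886/13 ≈ 375.85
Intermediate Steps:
B = -10
H(g, F) = 2*g (H(g, F) = g*2 = 2*g)
W = 349/13 ≈ 26.846
H(7, B)*W = (2*7)*(349/13) = 14*(349/13) = 4886/13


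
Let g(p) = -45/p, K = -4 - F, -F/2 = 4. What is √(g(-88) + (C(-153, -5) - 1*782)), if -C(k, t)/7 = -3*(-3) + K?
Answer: 3*I*√187682/44 ≈ 29.538*I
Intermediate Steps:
F = -8 (F = -2*4 = -8)
K = 4 (K = -4 - 1*(-8) = -4 + 8 = 4)
C(k, t) = -91 (C(k, t) = -7*(-3*(-3) + 4) = -7*(9 + 4) = -7*13 = -91)
√(g(-88) + (C(-153, -5) - 1*782)) = √(-45/(-88) + (-91 - 1*782)) = √(-45*(-1/88) + (-91 - 782)) = √(45/88 - 873) = √(-76779/88) = 3*I*√187682/44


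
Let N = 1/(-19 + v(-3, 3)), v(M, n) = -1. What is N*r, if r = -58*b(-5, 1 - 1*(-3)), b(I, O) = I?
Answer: -29/2 ≈ -14.500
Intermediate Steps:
r = 290 (r = -58*(-5) = 290)
N = -1/20 (N = 1/(-19 - 1) = 1/(-20) = -1/20 ≈ -0.050000)
N*r = -1/20*290 = -29/2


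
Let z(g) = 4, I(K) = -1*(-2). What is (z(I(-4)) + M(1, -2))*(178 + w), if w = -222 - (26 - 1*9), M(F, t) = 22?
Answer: -1586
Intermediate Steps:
I(K) = 2
w = -239 (w = -222 - (26 - 9) = -222 - 1*17 = -222 - 17 = -239)
(z(I(-4)) + M(1, -2))*(178 + w) = (4 + 22)*(178 - 239) = 26*(-61) = -1586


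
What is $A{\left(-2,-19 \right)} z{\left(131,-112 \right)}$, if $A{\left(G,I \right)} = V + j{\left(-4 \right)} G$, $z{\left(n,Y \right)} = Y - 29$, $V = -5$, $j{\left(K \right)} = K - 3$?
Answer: $-1269$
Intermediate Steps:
$j{\left(K \right)} = -3 + K$
$z{\left(n,Y \right)} = -29 + Y$ ($z{\left(n,Y \right)} = Y - 29 = -29 + Y$)
$A{\left(G,I \right)} = -5 - 7 G$ ($A{\left(G,I \right)} = -5 + \left(-3 - 4\right) G = -5 - 7 G$)
$A{\left(-2,-19 \right)} z{\left(131,-112 \right)} = \left(-5 - -14\right) \left(-29 - 112\right) = \left(-5 + 14\right) \left(-141\right) = 9 \left(-141\right) = -1269$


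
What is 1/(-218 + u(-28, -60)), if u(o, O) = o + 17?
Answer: -1/229 ≈ -0.0043668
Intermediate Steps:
u(o, O) = 17 + o
1/(-218 + u(-28, -60)) = 1/(-218 + (17 - 28)) = 1/(-218 - 11) = 1/(-229) = -1/229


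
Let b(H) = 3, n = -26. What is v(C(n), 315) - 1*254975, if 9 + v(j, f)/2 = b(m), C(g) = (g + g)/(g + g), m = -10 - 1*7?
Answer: -254987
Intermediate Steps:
m = -17 (m = -10 - 7 = -17)
C(g) = 1 (C(g) = (2*g)/((2*g)) = (2*g)*(1/(2*g)) = 1)
v(j, f) = -12 (v(j, f) = -18 + 2*3 = -18 + 6 = -12)
v(C(n), 315) - 1*254975 = -12 - 1*254975 = -12 - 254975 = -254987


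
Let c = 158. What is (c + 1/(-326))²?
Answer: 2652971049/106276 ≈ 24963.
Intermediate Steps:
(c + 1/(-326))² = (158 + 1/(-326))² = (158 - 1/326)² = (51507/326)² = 2652971049/106276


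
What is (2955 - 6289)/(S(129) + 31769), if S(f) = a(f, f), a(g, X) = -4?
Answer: -3334/31765 ≈ -0.10496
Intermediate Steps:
S(f) = -4
(2955 - 6289)/(S(129) + 31769) = (2955 - 6289)/(-4 + 31769) = -3334/31765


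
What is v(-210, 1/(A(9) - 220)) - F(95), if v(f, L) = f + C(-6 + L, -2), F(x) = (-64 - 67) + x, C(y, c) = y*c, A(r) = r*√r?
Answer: -31264/193 ≈ -161.99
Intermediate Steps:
A(r) = r^(3/2)
C(y, c) = c*y
F(x) = -131 + x
v(f, L) = 12 + f - 2*L (v(f, L) = f - 2*(-6 + L) = f + (12 - 2*L) = 12 + f - 2*L)
v(-210, 1/(A(9) - 220)) - F(95) = (12 - 210 - 2/(9^(3/2) - 220)) - (-131 + 95) = (12 - 210 - 2/(27 - 220)) - 1*(-36) = (12 - 210 - 2/(-193)) + 36 = (12 - 210 - 2*(-1/193)) + 36 = (12 - 210 + 2/193) + 36 = -38212/193 + 36 = -31264/193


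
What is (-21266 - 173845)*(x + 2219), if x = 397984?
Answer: -78084007533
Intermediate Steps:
(-21266 - 173845)*(x + 2219) = (-21266 - 173845)*(397984 + 2219) = -195111*400203 = -78084007533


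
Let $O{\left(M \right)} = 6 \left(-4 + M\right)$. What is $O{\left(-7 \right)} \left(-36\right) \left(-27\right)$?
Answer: $-64152$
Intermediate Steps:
$O{\left(M \right)} = -24 + 6 M$
$O{\left(-7 \right)} \left(-36\right) \left(-27\right) = \left(-24 + 6 \left(-7\right)\right) \left(-36\right) \left(-27\right) = \left(-24 - 42\right) \left(-36\right) \left(-27\right) = \left(-66\right) \left(-36\right) \left(-27\right) = 2376 \left(-27\right) = -64152$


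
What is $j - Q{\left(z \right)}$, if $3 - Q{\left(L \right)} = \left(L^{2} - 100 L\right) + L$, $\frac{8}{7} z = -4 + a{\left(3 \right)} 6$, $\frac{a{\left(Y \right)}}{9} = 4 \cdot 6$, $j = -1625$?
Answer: $\frac{4657931}{4} \approx 1.1645 \cdot 10^{6}$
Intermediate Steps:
$a{\left(Y \right)} = 216$ ($a{\left(Y \right)} = 9 \cdot 4 \cdot 6 = 9 \cdot 24 = 216$)
$z = \frac{2261}{2}$ ($z = \frac{7 \left(-4 + 216 \cdot 6\right)}{8} = \frac{7 \left(-4 + 1296\right)}{8} = \frac{7}{8} \cdot 1292 = \frac{2261}{2} \approx 1130.5$)
$Q{\left(L \right)} = 3 - L^{2} + 99 L$ ($Q{\left(L \right)} = 3 - \left(\left(L^{2} - 100 L\right) + L\right) = 3 - \left(L^{2} - 99 L\right) = 3 - L^{2} + 99 L$)
$j - Q{\left(z \right)} = -1625 - \left(3 - \left(\frac{2261}{2}\right)^{2} + 99 \cdot \frac{2261}{2}\right) = -1625 - \left(3 - \frac{5112121}{4} + \frac{223839}{2}\right) = -1625 - - \frac{4664431}{4} = -1625 + \frac{4664431}{4} = \frac{4657931}{4}$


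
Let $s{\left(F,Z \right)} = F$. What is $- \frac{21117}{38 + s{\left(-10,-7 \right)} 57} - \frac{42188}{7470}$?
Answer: $\frac{67649987}{1987020} \approx 34.046$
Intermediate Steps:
$- \frac{21117}{38 + s{\left(-10,-7 \right)} 57} - \frac{42188}{7470} = - \frac{21117}{38 - 570} - \frac{42188}{7470} = - \frac{21117}{38 - 570} - \frac{21094}{3735} = - \frac{21117}{-532} - \frac{21094}{3735} = \left(-21117\right) \left(- \frac{1}{532}\right) - \frac{21094}{3735} = \frac{21117}{532} - \frac{21094}{3735} = \frac{67649987}{1987020}$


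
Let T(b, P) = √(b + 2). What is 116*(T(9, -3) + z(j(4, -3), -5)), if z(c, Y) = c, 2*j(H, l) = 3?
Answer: 174 + 116*√11 ≈ 558.73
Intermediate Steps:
j(H, l) = 3/2 (j(H, l) = (½)*3 = 3/2)
T(b, P) = √(2 + b)
116*(T(9, -3) + z(j(4, -3), -5)) = 116*(√(2 + 9) + 3/2) = 116*(√11 + 3/2) = 116*(3/2 + √11) = 174 + 116*√11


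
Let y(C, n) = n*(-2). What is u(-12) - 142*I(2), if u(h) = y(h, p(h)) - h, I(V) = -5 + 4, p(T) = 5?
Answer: 144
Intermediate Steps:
y(C, n) = -2*n
I(V) = -1
u(h) = -10 - h (u(h) = -2*5 - h = -10 - h)
u(-12) - 142*I(2) = (-10 - 1*(-12)) - 142*(-1) = (-10 + 12) + 142 = 2 + 142 = 144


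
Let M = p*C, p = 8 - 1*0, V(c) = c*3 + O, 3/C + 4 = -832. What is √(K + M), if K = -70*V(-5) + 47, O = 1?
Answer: √44859133/209 ≈ 32.046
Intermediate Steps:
C = -3/836 (C = 3/(-4 - 832) = 3/(-836) = 3*(-1/836) = -3/836 ≈ -0.0035885)
V(c) = 1 + 3*c (V(c) = c*3 + 1 = 3*c + 1 = 1 + 3*c)
p = 8 (p = 8 + 0 = 8)
K = 1027 (K = -70*(1 + 3*(-5)) + 47 = -70*(1 - 15) + 47 = -70*(-14) + 47 = 980 + 47 = 1027)
M = -6/209 (M = 8*(-3/836) = -6/209 ≈ -0.028708)
√(K + M) = √(1027 - 6/209) = √(214637/209) = √44859133/209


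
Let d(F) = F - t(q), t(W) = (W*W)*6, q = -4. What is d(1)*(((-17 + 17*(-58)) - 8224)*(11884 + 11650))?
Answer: 20629080710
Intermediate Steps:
t(W) = 6*W² (t(W) = W²*6 = 6*W²)
d(F) = -96 + F (d(F) = F - 6*(-4)² = F - 6*16 = F - 1*96 = F - 96 = -96 + F)
d(1)*(((-17 + 17*(-58)) - 8224)*(11884 + 11650)) = (-96 + 1)*(((-17 + 17*(-58)) - 8224)*(11884 + 11650)) = -95*((-17 - 986) - 8224)*23534 = -95*(-1003 - 8224)*23534 = -(-876565)*23534 = -95*(-217148218) = 20629080710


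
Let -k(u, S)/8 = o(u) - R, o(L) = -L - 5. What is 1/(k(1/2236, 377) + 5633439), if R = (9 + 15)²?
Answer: 559/3151690635 ≈ 1.7737e-7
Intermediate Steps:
o(L) = -5 - L
R = 576 (R = 24² = 576)
k(u, S) = 4648 + 8*u (k(u, S) = -8*((-5 - u) - 1*576) = -8*((-5 - u) - 576) = -8*(-581 - u) = 4648 + 8*u)
1/(k(1/2236, 377) + 5633439) = 1/((4648 + 8/2236) + 5633439) = 1/((4648 + 8*(1/2236)) + 5633439) = 1/((4648 + 2/559) + 5633439) = 1/(2598234/559 + 5633439) = 1/(3151690635/559) = 559/3151690635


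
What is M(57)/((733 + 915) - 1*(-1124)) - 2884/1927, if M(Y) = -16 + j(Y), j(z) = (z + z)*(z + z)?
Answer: 386773/121401 ≈ 3.1859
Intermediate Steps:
j(z) = 4*z² (j(z) = (2*z)*(2*z) = 4*z²)
M(Y) = -16 + 4*Y²
M(57)/((733 + 915) - 1*(-1124)) - 2884/1927 = (-16 + 4*57²)/((733 + 915) - 1*(-1124)) - 2884/1927 = (-16 + 4*3249)/(1648 + 1124) - 2884*1/1927 = (-16 + 12996)/2772 - 2884/1927 = 12980*(1/2772) - 2884/1927 = 295/63 - 2884/1927 = 386773/121401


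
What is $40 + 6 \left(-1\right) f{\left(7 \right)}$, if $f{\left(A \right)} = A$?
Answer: $-2$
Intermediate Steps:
$40 + 6 \left(-1\right) f{\left(7 \right)} = 40 + 6 \left(-1\right) 7 = 40 - 42 = -2$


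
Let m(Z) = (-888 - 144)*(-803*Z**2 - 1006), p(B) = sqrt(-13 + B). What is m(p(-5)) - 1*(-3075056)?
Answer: -10803280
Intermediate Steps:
m(Z) = 1038192 + 828696*Z**2 (m(Z) = -1032*(-1006 - 803*Z**2) = 1038192 + 828696*Z**2)
m(p(-5)) - 1*(-3075056) = (1038192 + 828696*(sqrt(-13 - 5))**2) - 1*(-3075056) = (1038192 + 828696*(sqrt(-18))**2) + 3075056 = (1038192 + 828696*(3*I*sqrt(2))**2) + 3075056 = (1038192 + 828696*(-18)) + 3075056 = (1038192 - 14916528) + 3075056 = -13878336 + 3075056 = -10803280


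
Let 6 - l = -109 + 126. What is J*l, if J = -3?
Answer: 33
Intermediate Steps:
l = -11 (l = 6 - (-109 + 126) = 6 - 1*17 = 6 - 17 = -11)
J*l = -3*(-11) = 33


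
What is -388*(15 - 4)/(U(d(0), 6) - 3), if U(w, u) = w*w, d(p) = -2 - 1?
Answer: -2134/3 ≈ -711.33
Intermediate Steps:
d(p) = -3
U(w, u) = w²
-388*(15 - 4)/(U(d(0), 6) - 3) = -388*(15 - 4)/((-3)² - 3) = -4268/(9 - 3) = -4268/6 = -388*11/6 = -2134/3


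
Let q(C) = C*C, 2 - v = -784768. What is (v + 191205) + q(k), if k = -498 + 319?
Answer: 1008016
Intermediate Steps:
k = -179
v = 784770 (v = 2 - 1*(-784768) = 2 + 784768 = 784770)
q(C) = C²
(v + 191205) + q(k) = (784770 + 191205) + (-179)² = 975975 + 32041 = 1008016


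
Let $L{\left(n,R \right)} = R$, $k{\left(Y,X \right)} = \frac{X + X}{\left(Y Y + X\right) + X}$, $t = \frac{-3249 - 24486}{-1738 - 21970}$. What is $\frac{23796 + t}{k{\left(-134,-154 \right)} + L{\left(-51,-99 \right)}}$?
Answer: $- \frac{622294183209}{2589298855} \approx -240.33$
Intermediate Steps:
$t = \frac{27735}{23708}$ ($t = - \frac{27735}{-23708} = \left(-27735\right) \left(- \frac{1}{23708}\right) = \frac{27735}{23708} \approx 1.1699$)
$k{\left(Y,X \right)} = \frac{2 X}{Y^{2} + 2 X}$ ($k{\left(Y,X \right)} = \frac{2 X}{\left(Y^{2} + X\right) + X} = \frac{2 X}{\left(X + Y^{2}\right) + X} = \frac{2 X}{Y^{2} + 2 X}$)
$\frac{23796 + t}{k{\left(-134,-154 \right)} + L{\left(-51,-99 \right)}} = \frac{23796 + \frac{27735}{23708}}{2 \left(-154\right) \frac{1}{\left(-134\right)^{2} + 2 \left(-154\right)} - 99} = \frac{564183303}{23708 \left(2 \left(-154\right) \frac{1}{17956 - 308} - 99\right)} = \frac{564183303}{23708 \left(2 \left(-154\right) \frac{1}{17648} - 99\right)} = \frac{564183303}{23708 \left(- \frac{77}{4412} - 99\right)} = \frac{564183303}{23708 \left(- \frac{436865}{4412}\right)} = \frac{564183303}{23708} \left(- \frac{4412}{436865}\right) = - \frac{622294183209}{2589298855}$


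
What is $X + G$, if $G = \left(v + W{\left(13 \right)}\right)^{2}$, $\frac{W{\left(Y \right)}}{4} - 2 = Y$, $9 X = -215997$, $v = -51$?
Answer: $- \frac{71756}{3} \approx -23919.0$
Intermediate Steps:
$X = - \frac{71999}{3}$ ($X = \frac{1}{9} \left(-215997\right) = - \frac{71999}{3} \approx -24000.0$)
$W{\left(Y \right)} = 8 + 4 Y$
$G = 81$ ($G = \left(-51 + \left(8 + 4 \cdot 13\right)\right)^{2} = \left(-51 + \left(8 + 52\right)\right)^{2} = \left(-51 + 60\right)^{2} = 9^{2} = 81$)
$X + G = - \frac{71999}{3} + 81 = - \frac{71756}{3}$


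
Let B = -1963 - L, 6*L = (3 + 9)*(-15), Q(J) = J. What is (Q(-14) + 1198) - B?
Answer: 3117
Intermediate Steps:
L = -30 (L = ((3 + 9)*(-15))/6 = (12*(-15))/6 = (1/6)*(-180) = -30)
B = -1933 (B = -1963 - 1*(-30) = -1963 + 30 = -1933)
(Q(-14) + 1198) - B = (-14 + 1198) - 1*(-1933) = 1184 + 1933 = 3117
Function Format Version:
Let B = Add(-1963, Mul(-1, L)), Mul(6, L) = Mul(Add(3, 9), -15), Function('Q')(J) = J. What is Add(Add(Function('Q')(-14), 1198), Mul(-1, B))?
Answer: 3117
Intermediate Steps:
L = -30 (L = Mul(Rational(1, 6), Mul(Add(3, 9), -15)) = Mul(Rational(1, 6), Mul(12, -15)) = Mul(Rational(1, 6), -180) = -30)
B = -1933 (B = Add(-1963, Mul(-1, -30)) = Add(-1963, 30) = -1933)
Add(Add(Function('Q')(-14), 1198), Mul(-1, B)) = Add(Add(-14, 1198), Mul(-1, -1933)) = Add(1184, 1933) = 3117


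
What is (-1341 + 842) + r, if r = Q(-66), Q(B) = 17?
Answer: -482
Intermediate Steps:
r = 17
(-1341 + 842) + r = (-1341 + 842) + 17 = -499 + 17 = -482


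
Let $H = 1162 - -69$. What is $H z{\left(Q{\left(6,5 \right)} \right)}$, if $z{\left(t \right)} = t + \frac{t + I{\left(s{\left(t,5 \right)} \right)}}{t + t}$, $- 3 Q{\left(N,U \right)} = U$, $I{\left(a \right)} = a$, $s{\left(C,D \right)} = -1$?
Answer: $- \frac{16003}{15} \approx -1066.9$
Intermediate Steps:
$Q{\left(N,U \right)} = - \frac{U}{3}$
$H = 1231$ ($H = 1162 + 69 = 1231$)
$z{\left(t \right)} = t + \frac{-1 + t}{2 t}$ ($z{\left(t \right)} = t + \frac{t - 1}{t + t} = t + \frac{-1 + t}{2 t}$)
$H z{\left(Q{\left(6,5 \right)} \right)} = 1231 \left(\frac{1}{2} - \frac{5}{3} - \frac{1}{2 \left(\left(- \frac{1}{3}\right) 5\right)}\right) = 1231 \left(\frac{1}{2} - \frac{5}{3} - \frac{1}{2 \left(- \frac{5}{3}\right)}\right) = 1231 \left(\frac{1}{2} - \frac{5}{3} - - \frac{3}{10}\right) = 1231 \left(\frac{1}{2} - \frac{5}{3} + \frac{3}{10}\right) = 1231 \left(- \frac{13}{15}\right) = - \frac{16003}{15}$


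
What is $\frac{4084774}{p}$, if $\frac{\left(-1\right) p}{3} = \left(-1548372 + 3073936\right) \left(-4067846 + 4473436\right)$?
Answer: $- \frac{2042387}{928130254140} \approx -2.2005 \cdot 10^{-6}$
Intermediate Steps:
$p = -1856260508280$ ($p = - 3 \left(-1548372 + 3073936\right) \left(-4067846 + 4473436\right) = - 3 \cdot 1525564 \cdot 405590 = \left(-3\right) 618753502760 = -1856260508280$)
$\frac{4084774}{p} = \frac{4084774}{-1856260508280} = 4084774 \left(- \frac{1}{1856260508280}\right) = - \frac{2042387}{928130254140}$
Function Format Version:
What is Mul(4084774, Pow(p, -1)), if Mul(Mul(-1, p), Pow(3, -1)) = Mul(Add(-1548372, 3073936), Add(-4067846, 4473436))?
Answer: Rational(-2042387, 928130254140) ≈ -2.2005e-6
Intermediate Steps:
p = -1856260508280 (p = Mul(-3, Mul(Add(-1548372, 3073936), Add(-4067846, 4473436))) = Mul(-3, Mul(1525564, 405590)) = Mul(-3, 618753502760) = -1856260508280)
Mul(4084774, Pow(p, -1)) = Mul(4084774, Pow(-1856260508280, -1)) = Mul(4084774, Rational(-1, 1856260508280)) = Rational(-2042387, 928130254140)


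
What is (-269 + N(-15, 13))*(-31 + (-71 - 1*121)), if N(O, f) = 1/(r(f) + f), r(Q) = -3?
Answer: 599647/10 ≈ 59965.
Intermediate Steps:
N(O, f) = 1/(-3 + f)
(-269 + N(-15, 13))*(-31 + (-71 - 1*121)) = (-269 + 1/(-3 + 13))*(-31 + (-71 - 1*121)) = (-269 + 1/10)*(-31 + (-71 - 121)) = (-269 + ⅒)*(-31 - 192) = -2689/10*(-223) = 599647/10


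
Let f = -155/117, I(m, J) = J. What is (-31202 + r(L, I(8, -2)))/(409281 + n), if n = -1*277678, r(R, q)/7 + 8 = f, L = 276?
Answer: -3658271/15397551 ≈ -0.23759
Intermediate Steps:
f = -155/117 (f = -155*1/117 = -155/117 ≈ -1.3248)
r(R, q) = -7637/117 (r(R, q) = -56 + 7*(-155/117) = -56 - 1085/117 = -7637/117)
n = -277678
(-31202 + r(L, I(8, -2)))/(409281 + n) = (-31202 - 7637/117)/(409281 - 277678) = -3658271/117/131603 = -3658271/117*1/131603 = -3658271/15397551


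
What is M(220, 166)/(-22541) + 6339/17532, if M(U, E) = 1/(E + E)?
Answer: 1976608289/5466778566 ≈ 0.36157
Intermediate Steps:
M(U, E) = 1/(2*E)
M(220, 166)/(-22541) + 6339/17532 = ((1/2)/166)/(-22541) + 6339/17532 = ((1/2)*(1/166))*(-1/22541) + 6339*(1/17532) = (1/332)*(-1/22541) + 2113/5844 = -1/7483612 + 2113/5844 = 1976608289/5466778566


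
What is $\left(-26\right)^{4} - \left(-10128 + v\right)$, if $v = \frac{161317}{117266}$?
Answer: $\frac{54775256347}{117266} \approx 4.671 \cdot 10^{5}$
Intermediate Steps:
$v = \frac{161317}{117266}$ ($v = 161317 \cdot \frac{1}{117266} = \frac{161317}{117266} \approx 1.3757$)
$\left(-26\right)^{4} - \left(-10128 + v\right) = \left(-26\right)^{4} + \left(10128 - \frac{161317}{117266}\right) = 456976 + \left(10128 - \frac{161317}{117266}\right) = 456976 + \frac{1187508731}{117266} = \frac{54775256347}{117266}$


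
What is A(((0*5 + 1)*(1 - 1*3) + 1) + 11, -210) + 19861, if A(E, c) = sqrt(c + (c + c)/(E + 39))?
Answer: 19861 + 3*I*sqrt(1190)/7 ≈ 19861.0 + 14.784*I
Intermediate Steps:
A(E, c) = sqrt(c + 2*c/(39 + E)) (A(E, c) = sqrt(c + (2*c)/(39 + E)) = sqrt(c + 2*c/(39 + E)))
A(((0*5 + 1)*(1 - 1*3) + 1) + 11, -210) + 19861 = sqrt(-210*(41 + (((0*5 + 1)*(1 - 1*3) + 1) + 11))/(39 + (((0*5 + 1)*(1 - 1*3) + 1) + 11))) + 19861 = sqrt(-210*(41 + (((0 + 1)*(1 - 3) + 1) + 11))/(39 + (((0 + 1)*(1 - 3) + 1) + 11))) + 19861 = sqrt(-210*(41 + ((1*(-2) + 1) + 11))/(39 + ((1*(-2) + 1) + 11))) + 19861 = sqrt(-210*(41 + ((-2 + 1) + 11))/(39 + ((-2 + 1) + 11))) + 19861 = sqrt(-210*(41 + (-1 + 11))/(39 + (-1 + 11))) + 19861 = sqrt(-210*(41 + 10)/(39 + 10)) + 19861 = sqrt(-210*51/49) + 19861 = sqrt(-210*1/49*51) + 19861 = sqrt(-1530/7) + 19861 = 3*I*sqrt(1190)/7 + 19861 = 19861 + 3*I*sqrt(1190)/7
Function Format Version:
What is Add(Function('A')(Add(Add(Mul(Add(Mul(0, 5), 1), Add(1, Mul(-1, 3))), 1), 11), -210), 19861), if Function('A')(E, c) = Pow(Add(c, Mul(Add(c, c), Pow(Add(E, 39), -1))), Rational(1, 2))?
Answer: Add(19861, Mul(Rational(3, 7), I, Pow(1190, Rational(1, 2)))) ≈ Add(19861., Mul(14.784, I))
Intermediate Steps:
Function('A')(E, c) = Pow(Add(c, Mul(2, c, Pow(Add(39, E), -1))), Rational(1, 2)) (Function('A')(E, c) = Pow(Add(c, Mul(Mul(2, c), Pow(Add(39, E), -1))), Rational(1, 2)) = Pow(Add(c, Mul(2, c, Pow(Add(39, E), -1))), Rational(1, 2)))
Add(Function('A')(Add(Add(Mul(Add(Mul(0, 5), 1), Add(1, Mul(-1, 3))), 1), 11), -210), 19861) = Add(Pow(Mul(-210, Pow(Add(39, Add(Add(Mul(Add(Mul(0, 5), 1), Add(1, Mul(-1, 3))), 1), 11)), -1), Add(41, Add(Add(Mul(Add(Mul(0, 5), 1), Add(1, Mul(-1, 3))), 1), 11))), Rational(1, 2)), 19861) = Add(Pow(Mul(-210, Pow(Add(39, Add(Add(Mul(Add(0, 1), Add(1, -3)), 1), 11)), -1), Add(41, Add(Add(Mul(Add(0, 1), Add(1, -3)), 1), 11))), Rational(1, 2)), 19861) = Add(Pow(Mul(-210, Pow(Add(39, Add(Add(Mul(1, -2), 1), 11)), -1), Add(41, Add(Add(Mul(1, -2), 1), 11))), Rational(1, 2)), 19861) = Add(Pow(Mul(-210, Pow(Add(39, Add(Add(-2, 1), 11)), -1), Add(41, Add(Add(-2, 1), 11))), Rational(1, 2)), 19861) = Add(Pow(Mul(-210, Pow(Add(39, Add(-1, 11)), -1), Add(41, Add(-1, 11))), Rational(1, 2)), 19861) = Add(Pow(Mul(-210, Pow(Add(39, 10), -1), Add(41, 10)), Rational(1, 2)), 19861) = Add(Pow(Mul(-210, Pow(49, -1), 51), Rational(1, 2)), 19861) = Add(Pow(Mul(-210, Rational(1, 49), 51), Rational(1, 2)), 19861) = Add(Pow(Rational(-1530, 7), Rational(1, 2)), 19861) = Add(Mul(Rational(3, 7), I, Pow(1190, Rational(1, 2))), 19861) = Add(19861, Mul(Rational(3, 7), I, Pow(1190, Rational(1, 2))))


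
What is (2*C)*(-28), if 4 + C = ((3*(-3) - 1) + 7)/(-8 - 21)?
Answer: 6328/29 ≈ 218.21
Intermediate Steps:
C = -113/29 (C = -4 + ((3*(-3) - 1) + 7)/(-8 - 21) = -4 + ((-9 - 1) + 7)/(-29) = -4 + (-10 + 7)*(-1/29) = -4 - 3*(-1/29) = -4 + 3/29 = -113/29 ≈ -3.8966)
(2*C)*(-28) = (2*(-113/29))*(-28) = -226/29*(-28) = 6328/29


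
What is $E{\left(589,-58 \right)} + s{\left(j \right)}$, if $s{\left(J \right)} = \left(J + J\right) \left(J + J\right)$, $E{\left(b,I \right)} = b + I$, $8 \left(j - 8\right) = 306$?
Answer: $\frac{36349}{4} \approx 9087.3$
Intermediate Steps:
$j = \frac{185}{4}$ ($j = 8 + \frac{1}{8} \cdot 306 = 8 + \frac{153}{4} = \frac{185}{4} \approx 46.25$)
$E{\left(b,I \right)} = I + b$
$s{\left(J \right)} = 4 J^{2}$ ($s{\left(J \right)} = 2 J 2 J = 4 J^{2}$)
$E{\left(589,-58 \right)} + s{\left(j \right)} = \left(-58 + 589\right) + 4 \left(\frac{185}{4}\right)^{2} = 531 + 4 \cdot \frac{34225}{16} = 531 + \frac{34225}{4} = \frac{36349}{4}$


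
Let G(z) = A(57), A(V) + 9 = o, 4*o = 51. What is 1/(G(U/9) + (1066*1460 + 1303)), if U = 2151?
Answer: 4/6230667 ≈ 6.4199e-7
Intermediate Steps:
o = 51/4 (o = (1/4)*51 = 51/4 ≈ 12.750)
A(V) = 15/4 (A(V) = -9 + 51/4 = 15/4)
G(z) = 15/4
1/(G(U/9) + (1066*1460 + 1303)) = 1/(15/4 + (1066*1460 + 1303)) = 1/(15/4 + (1556360 + 1303)) = 1/(15/4 + 1557663) = 1/(6230667/4) = 4/6230667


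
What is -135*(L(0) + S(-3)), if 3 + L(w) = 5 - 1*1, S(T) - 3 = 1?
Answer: -675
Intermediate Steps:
S(T) = 4 (S(T) = 3 + 1 = 4)
L(w) = 1 (L(w) = -3 + (5 - 1*1) = -3 + (5 - 1) = -3 + 4 = 1)
-135*(L(0) + S(-3)) = -135*(1 + 4) = -135*5 = -675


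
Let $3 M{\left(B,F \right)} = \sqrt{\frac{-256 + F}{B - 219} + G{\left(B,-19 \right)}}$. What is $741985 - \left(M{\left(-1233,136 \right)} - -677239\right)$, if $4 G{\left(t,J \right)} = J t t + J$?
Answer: $64746 - \frac{i \sqrt{388349630}}{22} \approx 64746.0 - 895.75 i$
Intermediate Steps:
$G{\left(t,J \right)} = \frac{J}{4} + \frac{J t^{2}}{4}$ ($G{\left(t,J \right)} = \frac{J t t + J}{4} = \frac{J t^{2} + J}{4} = \frac{J + J t^{2}}{4} = \frac{J}{4} + \frac{J t^{2}}{4}$)
$M{\left(B,F \right)} = \frac{\sqrt{- \frac{19}{4} - \frac{19 B^{2}}{4} + \frac{-256 + F}{-219 + B}}}{3}$ ($M{\left(B,F \right)} = \frac{\sqrt{\frac{-256 + F}{B - 219} + \frac{1}{4} \left(-19\right) \left(1 + B^{2}\right)}}{3} = \frac{\sqrt{\frac{-256 + F}{-219 + B} - \left(\frac{19}{4} + \frac{19 B^{2}}{4}\right)}}{3} = \frac{\sqrt{- \frac{19}{4} - \frac{19 B^{2}}{4} + \frac{-256 + F}{-219 + B}}}{3}$)
$741985 - \left(M{\left(-1233,136 \right)} - -677239\right) = 741985 - \left(\frac{\sqrt{\frac{-1024 + 4 \cdot 136 - 19 \left(1 + \left(-1233\right)^{2}\right) \left(-219 - 1233\right)}{-219 - 1233}}}{6} - -677239\right) = 741985 - \left(\frac{\sqrt{\frac{-1024 + 544 - 19 \left(1 + 1520289\right) \left(-1452\right)}{-1452}}}{6} + 677239\right) = 741985 - \left(\frac{\sqrt{- \frac{-1024 + 544 - 28885510 \left(-1452\right)}{1452}}}{6} + 677239\right) = 741985 - \left(\frac{\sqrt{- \frac{-1024 + 544 + 41941760520}{1452}}}{6} + 677239\right) = 741985 - \left(\frac{\sqrt{\left(- \frac{1}{1452}\right) 41941760040}}{6} + 677239\right) = 741985 - \left(\frac{\sqrt{- \frac{3495146670}{121}}}{6} + 677239\right) = 741985 - \left(\frac{\frac{3}{11} i \sqrt{388349630}}{6} + 677239\right) = 741985 - \left(\frac{i \sqrt{388349630}}{22} + 677239\right) = 741985 - \left(677239 + \frac{i \sqrt{388349630}}{22}\right) = 64746 - \frac{i \sqrt{388349630}}{22}$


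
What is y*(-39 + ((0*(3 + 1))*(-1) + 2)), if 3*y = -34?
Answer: 1258/3 ≈ 419.33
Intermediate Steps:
y = -34/3 (y = (1/3)*(-34) = -34/3 ≈ -11.333)
y*(-39 + ((0*(3 + 1))*(-1) + 2)) = -34*(-39 + ((0*(3 + 1))*(-1) + 2))/3 = -34*(-39 + ((0*4)*(-1) + 2))/3 = -34*(-39 + (0*(-1) + 2))/3 = -34*(-39 + (0 + 2))/3 = -34*(-39 + 2)/3 = -34/3*(-37) = 1258/3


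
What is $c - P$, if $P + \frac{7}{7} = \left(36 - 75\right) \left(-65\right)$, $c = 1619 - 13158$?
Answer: $-14073$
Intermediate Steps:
$c = -11539$ ($c = 1619 - 13158 = -11539$)
$P = 2534$ ($P = -1 + \left(36 - 75\right) \left(-65\right) = -1 - -2535 = -1 + 2535 = 2534$)
$c - P = -11539 - 2534 = -14073$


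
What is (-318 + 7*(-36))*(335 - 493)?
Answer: 90060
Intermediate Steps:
(-318 + 7*(-36))*(335 - 493) = (-318 - 252)*(-158) = -570*(-158) = 90060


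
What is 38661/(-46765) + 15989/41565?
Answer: -171843776/388757445 ≈ -0.44203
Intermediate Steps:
38661/(-46765) + 15989/41565 = 38661*(-1/46765) + 15989*(1/41565) = -38661/46765 + 15989/41565 = -171843776/388757445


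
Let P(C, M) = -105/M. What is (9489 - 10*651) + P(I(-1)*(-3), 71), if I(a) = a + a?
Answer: 211404/71 ≈ 2977.5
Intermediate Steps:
I(a) = 2*a
(9489 - 10*651) + P(I(-1)*(-3), 71) = (9489 - 10*651) - 105/71 = (9489 - 6510) - 105*1/71 = 2979 - 105/71 = 211404/71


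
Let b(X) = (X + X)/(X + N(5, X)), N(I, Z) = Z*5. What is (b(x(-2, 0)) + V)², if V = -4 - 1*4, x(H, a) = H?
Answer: 529/9 ≈ 58.778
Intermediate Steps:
N(I, Z) = 5*Z
b(X) = ⅓ (b(X) = (X + X)/(X + 5*X) = (2*X)/((6*X)) = (2*X)*(1/(6*X)) = ⅓)
V = -8 (V = -4 - 4 = -8)
(b(x(-2, 0)) + V)² = (⅓ - 8)² = (-23/3)² = 529/9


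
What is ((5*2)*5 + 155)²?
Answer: 42025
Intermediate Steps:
((5*2)*5 + 155)² = (10*5 + 155)² = (50 + 155)² = 205² = 42025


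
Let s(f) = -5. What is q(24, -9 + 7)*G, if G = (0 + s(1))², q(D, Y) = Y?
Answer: -50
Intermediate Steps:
G = 25 (G = (0 - 5)² = (-5)² = 25)
q(24, -9 + 7)*G = (-9 + 7)*25 = -2*25 = -50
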